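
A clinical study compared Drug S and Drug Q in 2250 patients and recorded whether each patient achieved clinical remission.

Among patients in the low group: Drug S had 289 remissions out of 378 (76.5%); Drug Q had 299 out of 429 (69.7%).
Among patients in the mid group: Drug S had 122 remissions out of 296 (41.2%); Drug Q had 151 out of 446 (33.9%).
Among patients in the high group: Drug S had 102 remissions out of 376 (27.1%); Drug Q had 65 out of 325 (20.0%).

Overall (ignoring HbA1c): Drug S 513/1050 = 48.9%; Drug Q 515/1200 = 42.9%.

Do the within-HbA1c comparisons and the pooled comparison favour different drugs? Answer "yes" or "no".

no

Within each HbA1c level (low 76.5% vs 69.7%; mid 41.2% vs 33.9%; high 27.1% vs 20.0%), Drug S has the higher rate every time. Pooled: 48.9% vs 42.9% — Drug S has the higher rate overall. They agree.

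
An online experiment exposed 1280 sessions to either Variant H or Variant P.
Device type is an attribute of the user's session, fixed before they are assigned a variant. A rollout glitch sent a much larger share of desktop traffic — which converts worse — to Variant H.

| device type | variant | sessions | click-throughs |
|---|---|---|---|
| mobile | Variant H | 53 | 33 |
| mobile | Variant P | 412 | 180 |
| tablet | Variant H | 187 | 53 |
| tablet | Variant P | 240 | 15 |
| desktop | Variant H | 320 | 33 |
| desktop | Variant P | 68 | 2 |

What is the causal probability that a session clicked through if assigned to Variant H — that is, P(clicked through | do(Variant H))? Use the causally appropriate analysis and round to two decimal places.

0.35

Nothing the variant does changes device type; the imbalance is an allocation artefact. With device type also predicting the outcome, the pooled figure is confounded, and the within-stratum comparison is the causal one.
Standardising Variant H to the population device type mix: 0.363·33/53 + 0.334·53/187 + 0.303·33/320 = 0.352.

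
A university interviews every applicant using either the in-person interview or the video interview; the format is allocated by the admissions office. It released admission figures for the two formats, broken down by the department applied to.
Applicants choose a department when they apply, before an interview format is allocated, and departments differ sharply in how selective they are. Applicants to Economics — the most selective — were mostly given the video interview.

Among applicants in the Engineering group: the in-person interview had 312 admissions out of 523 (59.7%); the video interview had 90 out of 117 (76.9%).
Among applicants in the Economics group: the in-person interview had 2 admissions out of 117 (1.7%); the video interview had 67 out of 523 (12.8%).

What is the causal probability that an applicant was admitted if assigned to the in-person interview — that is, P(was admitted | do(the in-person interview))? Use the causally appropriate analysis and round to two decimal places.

The stratified and pooled comparisons disagree (the video interview wins within each department; the in-person interview wins overall), so the answer turns on the causal role of department.
Since department is a pre-existing factor (not a product of the interview format) and it affects the outcome on its own, it is a confounder. The stratified rates, not the pooled rate, identify the causal effect.
Standardising the in-person interview to the population department mix: 0.500·312/523 + 0.500·2/117 = 0.307.

0.31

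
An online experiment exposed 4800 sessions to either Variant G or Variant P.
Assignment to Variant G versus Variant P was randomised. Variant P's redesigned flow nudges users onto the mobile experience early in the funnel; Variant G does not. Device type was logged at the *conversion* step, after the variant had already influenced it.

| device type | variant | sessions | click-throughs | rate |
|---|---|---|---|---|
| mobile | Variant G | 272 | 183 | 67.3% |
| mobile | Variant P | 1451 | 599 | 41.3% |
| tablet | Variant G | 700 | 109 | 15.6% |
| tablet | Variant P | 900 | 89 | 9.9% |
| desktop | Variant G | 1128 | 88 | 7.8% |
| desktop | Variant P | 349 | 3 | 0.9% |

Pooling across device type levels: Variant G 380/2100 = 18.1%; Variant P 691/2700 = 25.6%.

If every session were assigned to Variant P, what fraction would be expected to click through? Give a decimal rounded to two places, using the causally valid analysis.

Device type is recorded after the variant and is itself shifted by it — it sits on the causal path from variant to outcome. Conditioning on a mediator would strip out part of the effect we want; the pooled comparison gives the total causal effect.
So P(outcome | do(Variant P)) is just the pooled rate for Variant P: 691/2700 = 0.256.

0.26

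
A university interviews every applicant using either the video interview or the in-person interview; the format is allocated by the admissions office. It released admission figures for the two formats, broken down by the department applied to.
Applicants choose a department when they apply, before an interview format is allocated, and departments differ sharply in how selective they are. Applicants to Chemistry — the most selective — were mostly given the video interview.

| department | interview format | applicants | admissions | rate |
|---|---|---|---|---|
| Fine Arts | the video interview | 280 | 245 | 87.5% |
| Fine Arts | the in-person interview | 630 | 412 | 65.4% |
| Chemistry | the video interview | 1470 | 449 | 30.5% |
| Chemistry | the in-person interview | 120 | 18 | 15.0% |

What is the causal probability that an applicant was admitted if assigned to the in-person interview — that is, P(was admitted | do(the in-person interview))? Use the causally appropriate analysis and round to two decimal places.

Here department is a common cause — it drives both which interview format a case falls under and the outcome. The crude comparison mixes populations; the stratum-specific rates are the causally relevant ones.
Standardising the in-person interview to the population department mix: 0.364·412/630 + 0.636·18/120 = 0.333.

0.33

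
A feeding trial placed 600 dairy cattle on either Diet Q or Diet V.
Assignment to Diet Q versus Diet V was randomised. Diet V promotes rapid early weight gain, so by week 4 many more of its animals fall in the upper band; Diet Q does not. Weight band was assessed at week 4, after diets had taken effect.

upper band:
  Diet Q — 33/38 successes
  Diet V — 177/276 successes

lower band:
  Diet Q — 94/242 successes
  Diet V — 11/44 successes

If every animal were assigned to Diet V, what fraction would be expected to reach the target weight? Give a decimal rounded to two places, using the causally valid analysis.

0.59

Week-4 weight band is downstream of the diet. One should not condition on a consequence of treatment, so the overall rates are the right comparison.
So P(outcome | do(Diet V)) is just the pooled rate for Diet V: 188/320 = 0.588.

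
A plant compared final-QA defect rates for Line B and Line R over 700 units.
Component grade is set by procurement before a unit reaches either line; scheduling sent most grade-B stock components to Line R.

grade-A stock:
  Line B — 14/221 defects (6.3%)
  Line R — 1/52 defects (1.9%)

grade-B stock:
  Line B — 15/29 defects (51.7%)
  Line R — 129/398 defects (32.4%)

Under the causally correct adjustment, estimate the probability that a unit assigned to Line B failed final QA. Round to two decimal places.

0.34

Here component grade is a common cause — it drives both which line a case falls under and the outcome. The crude comparison mixes populations; the stratum-specific rates are the causally relevant ones.
Standardising Line B to the population component grade mix: 0.390·14/221 + 0.610·15/29 = 0.340.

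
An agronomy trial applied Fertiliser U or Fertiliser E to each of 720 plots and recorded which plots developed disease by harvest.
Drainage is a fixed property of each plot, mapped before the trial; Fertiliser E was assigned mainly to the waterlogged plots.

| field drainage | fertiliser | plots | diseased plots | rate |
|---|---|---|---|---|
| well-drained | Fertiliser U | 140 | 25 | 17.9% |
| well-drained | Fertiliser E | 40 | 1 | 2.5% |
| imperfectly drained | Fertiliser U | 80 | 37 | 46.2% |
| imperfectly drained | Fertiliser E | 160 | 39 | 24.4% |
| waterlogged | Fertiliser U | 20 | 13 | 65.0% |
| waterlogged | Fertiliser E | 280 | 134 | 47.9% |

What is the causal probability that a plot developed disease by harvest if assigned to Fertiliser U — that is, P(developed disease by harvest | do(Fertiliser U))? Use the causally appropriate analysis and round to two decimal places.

0.47

The stratified and pooled comparisons disagree (Fertiliser E wins within each field drainage; Fertiliser U wins overall), so the answer turns on the causal role of field drainage.
Since field drainage is a pre-existing factor (not a product of the fertiliser) and it affects the outcome on its own, it is a confounder. The stratified rates, not the pooled rate, identify the causal effect.
Standardising Fertiliser U to the population field drainage mix: 0.250·25/140 + 0.333·37/80 + 0.417·13/20 = 0.470.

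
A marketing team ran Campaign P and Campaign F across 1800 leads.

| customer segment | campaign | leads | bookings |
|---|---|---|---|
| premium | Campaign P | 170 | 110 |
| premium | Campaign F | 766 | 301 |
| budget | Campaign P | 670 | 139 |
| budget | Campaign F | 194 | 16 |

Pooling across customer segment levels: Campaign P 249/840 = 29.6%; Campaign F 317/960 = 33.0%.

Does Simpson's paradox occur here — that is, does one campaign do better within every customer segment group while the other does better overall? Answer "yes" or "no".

Within each customer segment level (premium 64.7% vs 39.3%; budget 20.7% vs 8.2%), Campaign P has the higher rate every time. Pooled: 29.6% vs 33.0% — Campaign F has the higher rate overall. The two comparisons disagree.

yes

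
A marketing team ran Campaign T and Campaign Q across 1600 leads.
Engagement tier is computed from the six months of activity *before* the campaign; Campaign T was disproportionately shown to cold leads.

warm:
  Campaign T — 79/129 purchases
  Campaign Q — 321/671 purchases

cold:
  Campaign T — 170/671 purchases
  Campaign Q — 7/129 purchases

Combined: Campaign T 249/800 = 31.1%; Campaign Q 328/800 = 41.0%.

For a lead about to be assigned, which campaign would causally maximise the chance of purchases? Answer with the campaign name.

Campaign T

Engagement tier differs across campaigns for reasons unrelated to any effect of the campaign itself, and it separately predicts the outcome — a classic confounder. We must compare within engagement tier levels.
Within each level — warm: 61.2% vs 47.8%; cold: 25.3% vs 5.4% — Campaign T is higher every time.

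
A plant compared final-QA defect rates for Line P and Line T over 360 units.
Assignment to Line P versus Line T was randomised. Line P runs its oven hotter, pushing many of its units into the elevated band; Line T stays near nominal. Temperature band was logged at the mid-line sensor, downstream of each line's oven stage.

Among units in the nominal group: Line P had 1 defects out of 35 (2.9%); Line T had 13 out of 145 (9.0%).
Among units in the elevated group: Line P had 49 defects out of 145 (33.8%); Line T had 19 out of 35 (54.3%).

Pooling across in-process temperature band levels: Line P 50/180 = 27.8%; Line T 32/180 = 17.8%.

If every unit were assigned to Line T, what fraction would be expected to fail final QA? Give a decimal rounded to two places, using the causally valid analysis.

0.18

In-process temperature band here is a post-treatment variable shaped by the line; conditioning on it would introduce bias rather than remove it. The overall comparison is the causal one.
So P(outcome | do(Line T)) is just the pooled rate for Line T: 32/180 = 0.178.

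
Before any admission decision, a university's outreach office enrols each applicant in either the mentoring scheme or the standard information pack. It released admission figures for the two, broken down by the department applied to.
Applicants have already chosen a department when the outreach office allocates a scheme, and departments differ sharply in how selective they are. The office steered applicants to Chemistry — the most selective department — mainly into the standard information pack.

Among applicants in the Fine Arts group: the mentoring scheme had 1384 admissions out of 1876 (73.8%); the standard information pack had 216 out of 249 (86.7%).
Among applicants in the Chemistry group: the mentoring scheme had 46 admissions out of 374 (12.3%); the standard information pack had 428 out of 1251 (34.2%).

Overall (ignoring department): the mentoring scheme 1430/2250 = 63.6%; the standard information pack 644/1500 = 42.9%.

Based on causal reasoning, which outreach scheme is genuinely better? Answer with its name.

Department is set before the outreach scheme has any effect — it is not caused by the outreach scheme — and it independently drives the outcome. That makes it a confounder, so the causal comparison is within department levels.
Within each level — Fine Arts: 73.8% vs 86.7%; Chemistry: 12.3% vs 34.2% — the standard information pack is higher every time.

the standard information pack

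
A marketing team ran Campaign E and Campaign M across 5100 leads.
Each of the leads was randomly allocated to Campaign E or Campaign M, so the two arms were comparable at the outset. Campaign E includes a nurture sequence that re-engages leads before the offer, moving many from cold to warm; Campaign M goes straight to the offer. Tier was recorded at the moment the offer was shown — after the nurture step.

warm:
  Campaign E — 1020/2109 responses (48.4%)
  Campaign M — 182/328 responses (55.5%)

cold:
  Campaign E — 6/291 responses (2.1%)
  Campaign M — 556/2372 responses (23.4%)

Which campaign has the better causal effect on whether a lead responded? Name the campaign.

Within every engagement tier level Campaign M has the higher rate, yet pooled Campaign E does — Simpson's reversal.
Because the campaign influences engagement tier, engagement tier is a post-treatment mediator, not a confounder. Stratifying on it would bias the estimate; the causal effect is the crude pooled difference.
Pooled: Campaign E 42.8% vs Campaign M 27.3%; Campaign E is higher overall.

Campaign E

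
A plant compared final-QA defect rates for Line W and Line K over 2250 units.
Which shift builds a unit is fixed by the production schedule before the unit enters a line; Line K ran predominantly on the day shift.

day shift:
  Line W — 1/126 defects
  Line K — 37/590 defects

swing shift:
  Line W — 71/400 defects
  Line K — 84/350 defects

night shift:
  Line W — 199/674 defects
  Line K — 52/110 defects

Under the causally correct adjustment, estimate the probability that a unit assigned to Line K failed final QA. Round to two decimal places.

Within every shift level Line W has the lower rate, yet pooled Line K does — Simpson's reversal.
Shift satisfies the back-door criterion: it is not a descendant of the line, and it blocks the spurious path from line to outcome. Adjusting for it (i.e., using the within-shift rates) gives the causal effect.
Standardising Line K to the population shift mix: 0.318·37/590 + 0.333·84/350 + 0.348·52/110 = 0.265.

0.26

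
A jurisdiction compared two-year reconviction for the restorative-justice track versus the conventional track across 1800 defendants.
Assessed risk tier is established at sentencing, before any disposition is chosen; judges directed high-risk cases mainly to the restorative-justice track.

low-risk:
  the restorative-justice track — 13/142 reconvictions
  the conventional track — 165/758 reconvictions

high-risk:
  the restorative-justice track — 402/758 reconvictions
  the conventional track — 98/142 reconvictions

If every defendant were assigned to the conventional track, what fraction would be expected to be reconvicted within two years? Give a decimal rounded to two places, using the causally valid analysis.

Assessed risk tier is set before the disposition has any effect — it is not caused by the disposition — and it independently drives the outcome. That makes it a confounder, so the causal comparison is within assessed risk tier levels.
Standardising the conventional track to the population assessed risk tier mix: 0.500·165/758 + 0.500·98/142 = 0.454.

0.45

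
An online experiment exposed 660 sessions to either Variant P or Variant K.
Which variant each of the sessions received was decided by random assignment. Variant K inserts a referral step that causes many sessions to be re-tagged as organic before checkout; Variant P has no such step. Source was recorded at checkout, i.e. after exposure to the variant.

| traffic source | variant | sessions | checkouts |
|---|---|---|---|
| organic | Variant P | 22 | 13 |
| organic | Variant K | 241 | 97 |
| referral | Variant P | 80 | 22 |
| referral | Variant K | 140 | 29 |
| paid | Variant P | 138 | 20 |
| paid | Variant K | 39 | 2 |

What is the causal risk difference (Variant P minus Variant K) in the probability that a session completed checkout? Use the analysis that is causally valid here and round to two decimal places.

The stratified and pooled comparisons disagree (Variant P wins within each traffic source; Variant K wins overall), so the answer turns on the causal role of traffic source.
Traffic source lies on the pathway variant → traffic source → outcome, so adjusting for it blocks the indirect effect. For the total causal effect of variant, use the unadjusted pooled rates.
The causal difference is the pooled difference: 0.229 − 0.305 = -0.076.

-0.08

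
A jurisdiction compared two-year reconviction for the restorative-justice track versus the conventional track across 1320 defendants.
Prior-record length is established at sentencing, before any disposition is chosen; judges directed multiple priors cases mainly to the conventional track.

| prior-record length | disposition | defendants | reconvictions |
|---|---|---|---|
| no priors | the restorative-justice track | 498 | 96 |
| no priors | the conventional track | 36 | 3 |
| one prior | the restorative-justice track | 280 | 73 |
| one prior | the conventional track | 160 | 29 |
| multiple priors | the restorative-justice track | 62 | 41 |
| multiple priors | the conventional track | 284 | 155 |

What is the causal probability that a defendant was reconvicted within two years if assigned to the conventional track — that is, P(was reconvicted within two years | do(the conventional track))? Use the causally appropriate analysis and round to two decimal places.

0.24

Prior-record length is set before the disposition has any effect — it is not caused by the disposition — and it independently drives the outcome. That makes it a confounder, so the causal comparison is within prior-record length levels.
Standardising the conventional track to the population prior-record length mix: 0.405·3/36 + 0.333·29/160 + 0.262·155/284 = 0.237.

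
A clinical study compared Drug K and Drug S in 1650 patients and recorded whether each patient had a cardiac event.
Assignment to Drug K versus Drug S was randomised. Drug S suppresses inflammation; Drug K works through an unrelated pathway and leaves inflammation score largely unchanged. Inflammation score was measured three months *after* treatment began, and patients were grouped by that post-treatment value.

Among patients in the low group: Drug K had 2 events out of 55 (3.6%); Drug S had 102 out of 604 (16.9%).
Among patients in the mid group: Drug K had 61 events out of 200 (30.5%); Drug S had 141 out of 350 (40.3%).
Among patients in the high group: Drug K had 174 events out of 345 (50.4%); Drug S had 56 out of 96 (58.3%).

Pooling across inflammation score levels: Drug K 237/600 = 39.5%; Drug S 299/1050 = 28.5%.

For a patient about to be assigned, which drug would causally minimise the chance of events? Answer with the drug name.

Drug S

Because the drug influences inflammation score, inflammation score is a post-treatment mediator, not a confounder. Stratifying on it would bias the estimate; the causal effect is the crude pooled difference.
Pooled: Drug K 39.5% vs Drug S 28.5%; Drug S is lower overall.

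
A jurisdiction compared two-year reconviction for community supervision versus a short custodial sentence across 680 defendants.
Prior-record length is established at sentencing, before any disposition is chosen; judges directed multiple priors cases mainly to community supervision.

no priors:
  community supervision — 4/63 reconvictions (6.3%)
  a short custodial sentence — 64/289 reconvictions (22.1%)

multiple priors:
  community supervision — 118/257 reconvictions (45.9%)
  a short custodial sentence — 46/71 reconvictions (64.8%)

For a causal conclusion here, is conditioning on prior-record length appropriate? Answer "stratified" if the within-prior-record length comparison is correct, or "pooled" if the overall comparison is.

stratified

The stratified and pooled comparisons disagree (community supervision wins within each prior-record length; a short custodial sentence wins overall), so the answer turns on the causal role of prior-record length.
Prior-record length is set before the disposition has any effect — it is not caused by the disposition — and it independently drives the outcome. That makes it a confounder, so the causal comparison is within prior-record length levels.
Within each level — no priors: 6.3% vs 22.1%; multiple priors: 45.9% vs 64.8% — community supervision is lower every time.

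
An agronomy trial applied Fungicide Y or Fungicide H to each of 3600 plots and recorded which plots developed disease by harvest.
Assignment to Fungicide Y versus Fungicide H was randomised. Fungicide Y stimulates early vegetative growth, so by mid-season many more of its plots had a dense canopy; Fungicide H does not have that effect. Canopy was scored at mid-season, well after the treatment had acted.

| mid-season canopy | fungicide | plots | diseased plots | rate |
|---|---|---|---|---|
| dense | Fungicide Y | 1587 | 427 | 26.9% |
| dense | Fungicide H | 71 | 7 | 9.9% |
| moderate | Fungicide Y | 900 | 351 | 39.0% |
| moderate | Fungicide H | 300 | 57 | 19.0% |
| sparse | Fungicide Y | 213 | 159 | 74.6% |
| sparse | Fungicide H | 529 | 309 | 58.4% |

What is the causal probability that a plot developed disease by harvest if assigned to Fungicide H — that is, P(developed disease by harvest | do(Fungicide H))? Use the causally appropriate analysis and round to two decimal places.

Fungicide H is lower inside every mid-season canopy stratum but Fungicide Y is lower in aggregate. Whether to stratify depends on how mid-season canopy relates to the fungicide.
Mid-season canopy is recorded after the fungicide and is itself shifted by it — it sits on the causal path from fungicide to outcome. Conditioning on a mediator would strip out part of the effect we want; the pooled comparison gives the total causal effect.
So P(outcome | do(Fungicide H)) is just the pooled rate for Fungicide H: 373/900 = 0.414.

0.41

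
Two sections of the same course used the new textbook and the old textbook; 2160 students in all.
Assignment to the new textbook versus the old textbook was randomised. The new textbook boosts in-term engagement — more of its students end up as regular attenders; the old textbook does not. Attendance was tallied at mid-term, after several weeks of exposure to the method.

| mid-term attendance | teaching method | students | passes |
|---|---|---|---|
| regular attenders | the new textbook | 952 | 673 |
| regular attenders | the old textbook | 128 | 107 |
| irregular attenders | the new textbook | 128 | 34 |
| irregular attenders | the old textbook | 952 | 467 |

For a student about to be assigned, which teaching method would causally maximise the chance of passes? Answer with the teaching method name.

the new textbook

Mid-term attendance is recorded after the teaching method and is itself shifted by it — it sits on the causal path from teaching method to outcome. Conditioning on a mediator would strip out part of the effect we want; the pooled comparison gives the total causal effect.
Pooled: the new textbook 65.5% vs the old textbook 53.1%; the new textbook is higher overall.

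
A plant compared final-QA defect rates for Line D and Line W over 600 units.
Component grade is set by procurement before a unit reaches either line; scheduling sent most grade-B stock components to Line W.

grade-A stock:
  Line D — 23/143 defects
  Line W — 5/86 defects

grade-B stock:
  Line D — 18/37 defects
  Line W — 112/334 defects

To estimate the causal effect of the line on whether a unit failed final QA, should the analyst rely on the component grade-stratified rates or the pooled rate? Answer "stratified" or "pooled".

Line W is lower inside every component grade stratum but Line D is lower in aggregate. Whether to stratify depends on how component grade relates to the line.
Component grade differs across lines for reasons unrelated to any effect of the line itself, and it separately predicts the outcome — a classic confounder. We must compare within component grade levels.
Within each level — grade-A stock: 16.1% vs 5.8%; grade-B stock: 48.6% vs 33.5% — Line W is lower every time.

stratified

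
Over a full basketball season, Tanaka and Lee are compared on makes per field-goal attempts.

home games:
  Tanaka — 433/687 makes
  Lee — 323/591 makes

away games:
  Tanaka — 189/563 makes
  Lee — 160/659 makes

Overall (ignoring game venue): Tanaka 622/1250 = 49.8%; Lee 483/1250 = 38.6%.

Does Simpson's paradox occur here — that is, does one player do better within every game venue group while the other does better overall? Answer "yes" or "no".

Within each game venue level (home games 63.0% vs 54.7%; away games 33.6% vs 24.3%), Tanaka has the higher rate every time. Pooled: 49.8% vs 38.6% — Tanaka has the higher rate overall. They agree.

no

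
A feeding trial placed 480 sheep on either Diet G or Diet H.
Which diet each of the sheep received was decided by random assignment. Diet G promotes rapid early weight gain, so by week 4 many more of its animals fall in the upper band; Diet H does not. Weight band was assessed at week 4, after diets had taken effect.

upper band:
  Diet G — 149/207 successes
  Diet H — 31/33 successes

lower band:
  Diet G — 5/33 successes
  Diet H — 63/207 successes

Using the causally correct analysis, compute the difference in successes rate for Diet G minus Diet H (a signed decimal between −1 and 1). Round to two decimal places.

Diet H is higher inside every week-4 weight band stratum but Diet G is higher in aggregate. Whether to stratify depends on how week-4 weight band relates to the diet.
Because the diet influences week-4 weight band, week-4 weight band is a post-treatment mediator, not a confounder. Stratifying on it would bias the estimate; the causal effect is the crude pooled difference.
The causal difference is the pooled difference: 0.642 − 0.392 = +0.250.

+0.25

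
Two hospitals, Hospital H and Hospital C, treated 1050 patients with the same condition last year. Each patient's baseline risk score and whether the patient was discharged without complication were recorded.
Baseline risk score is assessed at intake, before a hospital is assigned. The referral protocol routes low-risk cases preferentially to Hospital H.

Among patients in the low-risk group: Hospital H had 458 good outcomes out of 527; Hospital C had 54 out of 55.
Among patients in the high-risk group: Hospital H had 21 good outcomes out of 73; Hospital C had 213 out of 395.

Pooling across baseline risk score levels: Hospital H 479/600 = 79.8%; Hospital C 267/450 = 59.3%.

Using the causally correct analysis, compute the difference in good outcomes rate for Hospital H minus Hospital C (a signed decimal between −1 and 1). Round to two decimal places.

Hospital C is higher inside every baseline risk score stratum but Hospital H is higher in aggregate. Whether to stratify depends on how baseline risk score relates to the hospital.
Baseline risk score is set before the hospital has any effect — it is not caused by the hospital — and it independently drives the outcome. That makes it a confounder, so the causal comparison is within baseline risk score levels.
Adjusting over the population distribution of baseline risk score: 0.554·(0.869−0.982) + 0.446·(0.288−0.539) = -0.175.

-0.17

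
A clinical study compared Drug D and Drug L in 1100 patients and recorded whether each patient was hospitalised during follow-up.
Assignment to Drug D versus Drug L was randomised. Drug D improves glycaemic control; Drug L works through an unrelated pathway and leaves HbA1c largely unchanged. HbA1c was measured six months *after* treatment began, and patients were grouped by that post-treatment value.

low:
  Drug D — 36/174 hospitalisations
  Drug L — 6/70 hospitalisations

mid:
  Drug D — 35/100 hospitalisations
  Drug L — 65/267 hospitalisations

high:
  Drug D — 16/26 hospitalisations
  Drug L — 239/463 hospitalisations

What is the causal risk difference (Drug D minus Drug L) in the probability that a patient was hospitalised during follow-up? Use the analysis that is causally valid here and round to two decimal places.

-0.10

The stratified and pooled comparisons disagree (Drug L wins within each HbA1c; Drug D wins overall), so the answer turns on the causal role of HbA1c.
HbA1c is downstream of the drug. One should not condition on a consequence of treatment, so the overall rates are the right comparison.
The causal difference is the pooled difference: 0.290 − 0.388 = -0.098.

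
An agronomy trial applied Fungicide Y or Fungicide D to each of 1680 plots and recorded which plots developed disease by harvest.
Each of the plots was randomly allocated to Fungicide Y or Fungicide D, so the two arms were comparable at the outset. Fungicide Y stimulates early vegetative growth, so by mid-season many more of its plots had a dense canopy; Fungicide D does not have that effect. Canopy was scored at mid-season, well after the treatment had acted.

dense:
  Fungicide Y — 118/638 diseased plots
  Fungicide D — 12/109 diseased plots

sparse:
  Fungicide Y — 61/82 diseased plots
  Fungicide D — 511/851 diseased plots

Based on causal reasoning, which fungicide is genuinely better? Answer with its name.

Mid-season canopy here is a post-treatment variable shaped by the fungicide; conditioning on it would introduce bias rather than remove it. The overall comparison is the causal one.
Pooled: Fungicide Y 24.9% vs Fungicide D 54.5%; Fungicide Y is lower overall.

Fungicide Y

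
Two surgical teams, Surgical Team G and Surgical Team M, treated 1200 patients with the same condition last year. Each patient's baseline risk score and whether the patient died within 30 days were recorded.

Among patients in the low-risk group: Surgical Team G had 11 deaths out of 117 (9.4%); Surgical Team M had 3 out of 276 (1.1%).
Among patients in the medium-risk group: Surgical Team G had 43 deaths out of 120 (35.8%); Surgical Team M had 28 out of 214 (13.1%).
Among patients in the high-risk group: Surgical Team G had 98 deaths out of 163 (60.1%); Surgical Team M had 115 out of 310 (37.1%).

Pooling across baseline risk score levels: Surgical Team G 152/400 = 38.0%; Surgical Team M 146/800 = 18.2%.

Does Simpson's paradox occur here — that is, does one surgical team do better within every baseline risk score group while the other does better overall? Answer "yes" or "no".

no

Within each baseline risk score level (low-risk 9.4% vs 1.1%; medium-risk 35.8% vs 13.1%; high-risk 60.1% vs 37.1%), Surgical Team M has the lower rate every time. Pooled: 38.0% vs 18.2% — Surgical Team M has the lower rate overall. They agree.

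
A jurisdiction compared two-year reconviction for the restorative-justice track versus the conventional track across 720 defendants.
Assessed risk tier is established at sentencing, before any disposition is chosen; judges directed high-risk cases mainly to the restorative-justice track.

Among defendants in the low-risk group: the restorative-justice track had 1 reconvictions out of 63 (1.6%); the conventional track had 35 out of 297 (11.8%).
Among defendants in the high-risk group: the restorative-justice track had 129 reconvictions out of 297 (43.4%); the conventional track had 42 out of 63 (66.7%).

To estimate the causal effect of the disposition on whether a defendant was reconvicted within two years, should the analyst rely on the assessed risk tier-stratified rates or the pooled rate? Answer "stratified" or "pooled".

stratified

Here assessed risk tier is a common cause — it drives both which disposition a case falls under and the outcome. The crude comparison mixes populations; the stratum-specific rates are the causally relevant ones.
Within each level — low-risk: 1.6% vs 11.8%; high-risk: 43.4% vs 66.7% — the restorative-justice track is lower every time.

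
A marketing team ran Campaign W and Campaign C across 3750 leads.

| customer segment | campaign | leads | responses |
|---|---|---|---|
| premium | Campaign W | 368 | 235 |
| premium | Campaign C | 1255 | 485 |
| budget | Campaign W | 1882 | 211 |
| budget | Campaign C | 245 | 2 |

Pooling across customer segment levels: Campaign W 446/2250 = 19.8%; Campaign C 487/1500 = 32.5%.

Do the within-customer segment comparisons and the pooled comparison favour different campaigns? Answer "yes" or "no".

yes

Within each customer segment level (premium 63.9% vs 38.6%; budget 11.2% vs 0.8%), Campaign W has the higher rate every time. Pooled: 19.8% vs 32.5% — Campaign C has the higher rate overall. The two comparisons disagree.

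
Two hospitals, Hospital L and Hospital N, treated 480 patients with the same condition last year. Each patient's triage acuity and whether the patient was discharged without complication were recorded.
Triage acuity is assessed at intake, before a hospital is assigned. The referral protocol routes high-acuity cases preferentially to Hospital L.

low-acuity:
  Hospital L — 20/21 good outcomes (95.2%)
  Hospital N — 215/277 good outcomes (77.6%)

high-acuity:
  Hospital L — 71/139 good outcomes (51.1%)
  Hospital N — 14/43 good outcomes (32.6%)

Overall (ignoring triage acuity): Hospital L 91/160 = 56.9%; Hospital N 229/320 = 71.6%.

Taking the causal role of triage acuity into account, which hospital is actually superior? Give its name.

Hospital L is higher inside every triage acuity stratum but Hospital N is higher in aggregate. Whether to stratify depends on how triage acuity relates to the hospital.
Triage acuity is set before the hospital has any effect — it is not caused by the hospital — and it independently drives the outcome. That makes it a confounder, so the causal comparison is within triage acuity levels.
Within each level — low-acuity: 95.2% vs 77.6%; high-acuity: 51.1% vs 32.6% — Hospital L is higher every time.

Hospital L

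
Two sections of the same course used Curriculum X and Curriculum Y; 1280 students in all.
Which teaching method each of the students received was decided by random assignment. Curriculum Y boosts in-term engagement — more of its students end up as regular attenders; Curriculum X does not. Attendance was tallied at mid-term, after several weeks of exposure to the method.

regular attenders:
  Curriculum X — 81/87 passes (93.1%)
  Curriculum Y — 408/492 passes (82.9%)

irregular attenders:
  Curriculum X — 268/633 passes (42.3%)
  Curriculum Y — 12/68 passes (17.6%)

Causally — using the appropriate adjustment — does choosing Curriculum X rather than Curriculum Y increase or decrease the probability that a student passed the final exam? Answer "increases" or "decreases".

Within every mid-term attendance level Curriculum X has the higher rate, yet pooled Curriculum Y does — Simpson's reversal.
Stratifying would compare teaching methods among students the teaching methods themselves sorted into mid-term attendance groups — a form of selection on an intermediate. The unconditioned pooled rates give the total causal effect.
Pooled: Curriculum X 48.5% vs Curriculum Y 75.0%; Curriculum Y is higher overall.

decreases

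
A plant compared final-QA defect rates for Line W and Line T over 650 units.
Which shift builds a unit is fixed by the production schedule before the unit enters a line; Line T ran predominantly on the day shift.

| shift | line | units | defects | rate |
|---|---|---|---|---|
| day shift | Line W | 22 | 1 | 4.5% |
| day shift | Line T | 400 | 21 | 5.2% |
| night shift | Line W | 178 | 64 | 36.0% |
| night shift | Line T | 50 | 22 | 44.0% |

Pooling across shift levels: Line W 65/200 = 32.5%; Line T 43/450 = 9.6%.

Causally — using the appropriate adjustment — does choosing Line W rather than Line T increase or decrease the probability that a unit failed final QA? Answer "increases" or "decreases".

decreases

Line W is lower inside every shift stratum but Line T is lower in aggregate. Whether to stratify depends on how shift relates to the line.
Shift differs across lines for reasons unrelated to any effect of the line itself, and it separately predicts the outcome — a classic confounder. We must compare within shift levels.
Within each level — day shift: 4.5% vs 5.2%; night shift: 36.0% vs 44.0% — Line W is lower every time.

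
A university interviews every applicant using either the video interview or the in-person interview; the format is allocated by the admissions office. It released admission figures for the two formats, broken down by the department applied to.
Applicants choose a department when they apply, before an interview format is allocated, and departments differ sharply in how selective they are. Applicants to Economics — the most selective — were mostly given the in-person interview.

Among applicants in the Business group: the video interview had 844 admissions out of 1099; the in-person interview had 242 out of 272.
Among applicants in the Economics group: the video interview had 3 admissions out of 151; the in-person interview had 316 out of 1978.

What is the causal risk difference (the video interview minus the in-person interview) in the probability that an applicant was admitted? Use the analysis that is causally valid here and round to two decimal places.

Department satisfies the back-door criterion: it is not a descendant of the interview format, and it blocks the spurious path from interview format to outcome. Adjusting for it (i.e., using the within-department rates) gives the causal effect.
Adjusting over the population distribution of department: 0.392·(0.768−0.890) + 0.608·(0.020−0.160) = -0.133.

-0.13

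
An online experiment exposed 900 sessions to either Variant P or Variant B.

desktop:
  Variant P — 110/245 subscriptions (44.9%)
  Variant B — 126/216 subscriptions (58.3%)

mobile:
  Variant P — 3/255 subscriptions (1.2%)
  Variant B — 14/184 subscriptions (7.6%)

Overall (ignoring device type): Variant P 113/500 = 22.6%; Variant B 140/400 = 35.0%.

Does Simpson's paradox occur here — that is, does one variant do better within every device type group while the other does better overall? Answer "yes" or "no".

no

Within each device type level (desktop 44.9% vs 58.3%; mobile 1.2% vs 7.6%), Variant B has the higher rate every time. Pooled: 22.6% vs 35.0% — Variant B has the higher rate overall. They agree.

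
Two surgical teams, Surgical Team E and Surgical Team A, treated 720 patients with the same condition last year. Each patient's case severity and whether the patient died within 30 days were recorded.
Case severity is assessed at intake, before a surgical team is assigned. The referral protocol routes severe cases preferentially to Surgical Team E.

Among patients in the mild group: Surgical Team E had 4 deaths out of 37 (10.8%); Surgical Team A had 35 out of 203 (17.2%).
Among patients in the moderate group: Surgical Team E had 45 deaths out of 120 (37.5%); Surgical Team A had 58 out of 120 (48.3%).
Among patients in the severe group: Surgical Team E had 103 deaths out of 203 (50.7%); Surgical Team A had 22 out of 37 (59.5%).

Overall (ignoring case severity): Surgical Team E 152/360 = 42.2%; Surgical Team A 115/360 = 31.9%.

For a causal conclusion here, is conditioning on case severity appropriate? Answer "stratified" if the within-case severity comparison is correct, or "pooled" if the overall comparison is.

Here case severity is a common cause — it drives both which surgical team a case falls under and the outcome. The crude comparison mixes populations; the stratum-specific rates are the causally relevant ones.
Within each level — mild: 10.8% vs 17.2%; moderate: 37.5% vs 48.3%; severe: 50.7% vs 59.5% — Surgical Team E is lower every time.

stratified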